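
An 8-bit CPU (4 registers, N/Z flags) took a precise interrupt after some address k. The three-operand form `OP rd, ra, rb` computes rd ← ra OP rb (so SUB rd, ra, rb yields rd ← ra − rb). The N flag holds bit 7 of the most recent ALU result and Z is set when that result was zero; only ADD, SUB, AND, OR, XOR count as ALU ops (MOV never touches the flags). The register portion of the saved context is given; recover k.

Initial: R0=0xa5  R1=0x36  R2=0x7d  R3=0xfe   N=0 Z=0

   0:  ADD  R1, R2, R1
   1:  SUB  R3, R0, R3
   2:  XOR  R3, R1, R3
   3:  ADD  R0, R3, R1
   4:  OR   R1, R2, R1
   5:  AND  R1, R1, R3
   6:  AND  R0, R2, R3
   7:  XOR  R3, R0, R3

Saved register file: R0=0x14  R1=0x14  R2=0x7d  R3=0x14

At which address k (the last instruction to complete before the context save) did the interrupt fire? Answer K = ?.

K = 6

after  0: R0=0xa5 R1=0xb3 R2=0x7d R3=0xfe  N=1 Z=0
after  1: R0=0xa5 R1=0xb3 R2=0x7d R3=0xa7  N=1 Z=0
after  2: R0=0xa5 R1=0xb3 R2=0x7d R3=0x14  N=0 Z=0
after  3: R0=0xc7 R1=0xb3 R2=0x7d R3=0x14  N=1 Z=0
after  4: R0=0xc7 R1=0xff R2=0x7d R3=0x14  N=1 Z=0
after  5: R0=0xc7 R1=0x14 R2=0x7d R3=0x14  N=0 Z=0
after  6: R0=0x14 R1=0x14 R2=0x7d R3=0x14  N=0 Z=0
-- IRQ taken; context saved, return-PC = 7 --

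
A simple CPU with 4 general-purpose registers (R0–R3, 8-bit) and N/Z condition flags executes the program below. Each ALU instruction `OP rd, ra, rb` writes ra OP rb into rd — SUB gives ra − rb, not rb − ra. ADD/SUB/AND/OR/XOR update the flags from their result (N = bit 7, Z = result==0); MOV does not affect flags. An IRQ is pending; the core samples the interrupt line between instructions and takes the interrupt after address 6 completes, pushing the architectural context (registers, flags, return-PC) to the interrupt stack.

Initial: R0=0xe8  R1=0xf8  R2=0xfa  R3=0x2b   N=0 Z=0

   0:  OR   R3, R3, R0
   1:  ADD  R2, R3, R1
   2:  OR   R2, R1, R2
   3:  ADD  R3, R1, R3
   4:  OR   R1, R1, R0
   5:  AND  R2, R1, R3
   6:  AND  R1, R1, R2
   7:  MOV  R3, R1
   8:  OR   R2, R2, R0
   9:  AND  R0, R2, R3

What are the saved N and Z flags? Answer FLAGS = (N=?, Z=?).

after  0: R0=0xe8 R1=0xf8 R2=0xfa R3=0xeb  N=1 Z=0
after  1: R0=0xe8 R1=0xf8 R2=0xe3 R3=0xeb  N=1 Z=0
after  2: R0=0xe8 R1=0xf8 R2=0xfb R3=0xeb  N=1 Z=0
after  3: R0=0xe8 R1=0xf8 R2=0xfb R3=0xe3  N=1 Z=0
after  4: R0=0xe8 R1=0xf8 R2=0xfb R3=0xe3  N=1 Z=0
after  5: R0=0xe8 R1=0xf8 R2=0xe0 R3=0xe3  N=1 Z=0
after  6: R0=0xe8 R1=0xe0 R2=0xe0 R3=0xe3  N=1 Z=0
-- IRQ taken; context saved, return-PC = 7 --

FLAGS = (N=1, Z=0)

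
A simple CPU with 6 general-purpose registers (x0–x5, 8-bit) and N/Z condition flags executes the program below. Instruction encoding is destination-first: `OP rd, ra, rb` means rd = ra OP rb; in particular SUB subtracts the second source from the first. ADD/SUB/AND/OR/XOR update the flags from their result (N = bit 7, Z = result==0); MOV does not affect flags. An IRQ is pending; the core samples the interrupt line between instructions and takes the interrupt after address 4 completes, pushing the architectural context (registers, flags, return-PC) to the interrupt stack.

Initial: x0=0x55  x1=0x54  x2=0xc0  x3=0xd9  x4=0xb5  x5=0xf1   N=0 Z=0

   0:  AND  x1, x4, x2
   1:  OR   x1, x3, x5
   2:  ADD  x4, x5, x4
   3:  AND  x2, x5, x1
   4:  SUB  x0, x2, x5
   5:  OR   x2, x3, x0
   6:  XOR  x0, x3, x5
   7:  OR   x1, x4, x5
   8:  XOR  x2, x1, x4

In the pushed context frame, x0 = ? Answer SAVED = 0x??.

after  0: x0=0x55 x1=0x80 x2=0xc0 x3=0xd9 x4=0xb5 x5=0xf1  N=1 Z=0
after  1: x0=0x55 x1=0xf9 x2=0xc0 x3=0xd9 x4=0xb5 x5=0xf1  N=1 Z=0
after  2: x0=0x55 x1=0xf9 x2=0xc0 x3=0xd9 x4=0xa6 x5=0xf1  N=1 Z=0
after  3: x0=0x55 x1=0xf9 x2=0xf1 x3=0xd9 x4=0xa6 x5=0xf1  N=1 Z=0
after  4: x0=0x00 x1=0xf9 x2=0xf1 x3=0xd9 x4=0xa6 x5=0xf1  N=0 Z=1
-- IRQ taken; context saved, return-PC = 5 --

SAVED = 0x00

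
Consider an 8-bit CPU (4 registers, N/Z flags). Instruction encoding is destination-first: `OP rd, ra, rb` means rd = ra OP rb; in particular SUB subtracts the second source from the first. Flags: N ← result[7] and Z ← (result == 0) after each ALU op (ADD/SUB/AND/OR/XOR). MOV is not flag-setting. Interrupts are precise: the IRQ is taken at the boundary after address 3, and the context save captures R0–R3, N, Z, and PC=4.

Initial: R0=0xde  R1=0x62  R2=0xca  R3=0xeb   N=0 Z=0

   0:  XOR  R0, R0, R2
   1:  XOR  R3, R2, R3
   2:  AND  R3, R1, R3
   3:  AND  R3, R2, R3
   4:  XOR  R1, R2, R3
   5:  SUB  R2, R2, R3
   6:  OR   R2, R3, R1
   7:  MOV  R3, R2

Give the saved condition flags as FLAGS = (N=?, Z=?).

FLAGS = (N=0, Z=1)

after  0: R0=0x14 R1=0x62 R2=0xca R3=0xeb  N=0 Z=0
after  1: R0=0x14 R1=0x62 R2=0xca R3=0x21  N=0 Z=0
after  2: R0=0x14 R1=0x62 R2=0xca R3=0x20  N=0 Z=0
after  3: R0=0x14 R1=0x62 R2=0xca R3=0x00  N=0 Z=1
-- IRQ taken; context saved, return-PC = 4 --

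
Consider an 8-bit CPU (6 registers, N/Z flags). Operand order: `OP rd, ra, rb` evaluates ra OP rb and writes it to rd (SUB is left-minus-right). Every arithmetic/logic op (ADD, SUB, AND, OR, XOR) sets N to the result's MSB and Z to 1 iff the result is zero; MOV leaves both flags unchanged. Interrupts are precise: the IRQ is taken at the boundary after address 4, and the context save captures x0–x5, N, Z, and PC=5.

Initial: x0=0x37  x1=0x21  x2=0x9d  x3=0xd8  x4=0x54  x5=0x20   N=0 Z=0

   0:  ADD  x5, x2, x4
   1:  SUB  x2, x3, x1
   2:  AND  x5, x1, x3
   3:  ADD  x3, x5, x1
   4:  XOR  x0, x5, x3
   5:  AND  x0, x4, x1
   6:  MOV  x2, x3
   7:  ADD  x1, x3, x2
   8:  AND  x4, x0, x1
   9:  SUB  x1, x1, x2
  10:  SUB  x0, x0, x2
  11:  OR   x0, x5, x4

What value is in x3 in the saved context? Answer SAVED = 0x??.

after  0: x0=0x37 x1=0x21 x2=0x9d x3=0xd8 x4=0x54 x5=0xf1  N=1 Z=0
after  1: x0=0x37 x1=0x21 x2=0xb7 x3=0xd8 x4=0x54 x5=0xf1  N=1 Z=0
after  2: x0=0x37 x1=0x21 x2=0xb7 x3=0xd8 x4=0x54 x5=0x00  N=0 Z=1
after  3: x0=0x37 x1=0x21 x2=0xb7 x3=0x21 x4=0x54 x5=0x00  N=0 Z=0
after  4: x0=0x21 x1=0x21 x2=0xb7 x3=0x21 x4=0x54 x5=0x00  N=0 Z=0
-- IRQ taken; context saved, return-PC = 5 --

SAVED = 0x21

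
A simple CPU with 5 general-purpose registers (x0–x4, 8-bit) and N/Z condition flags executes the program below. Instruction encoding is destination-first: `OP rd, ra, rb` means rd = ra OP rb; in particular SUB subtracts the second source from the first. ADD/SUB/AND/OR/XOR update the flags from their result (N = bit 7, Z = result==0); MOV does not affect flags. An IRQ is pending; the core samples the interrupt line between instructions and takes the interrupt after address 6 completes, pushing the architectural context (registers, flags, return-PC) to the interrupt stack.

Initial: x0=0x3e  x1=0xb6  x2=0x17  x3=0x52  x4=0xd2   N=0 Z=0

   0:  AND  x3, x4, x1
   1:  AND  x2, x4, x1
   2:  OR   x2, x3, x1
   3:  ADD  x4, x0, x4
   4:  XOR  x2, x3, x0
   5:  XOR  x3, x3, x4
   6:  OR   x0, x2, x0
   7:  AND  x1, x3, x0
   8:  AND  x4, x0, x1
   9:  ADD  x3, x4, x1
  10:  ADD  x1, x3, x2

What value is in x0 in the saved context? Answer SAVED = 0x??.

after  0: x0=0x3e x1=0xb6 x2=0x17 x3=0x92 x4=0xd2  N=1 Z=0
after  1: x0=0x3e x1=0xb6 x2=0x92 x3=0x92 x4=0xd2  N=1 Z=0
after  2: x0=0x3e x1=0xb6 x2=0xb6 x3=0x92 x4=0xd2  N=1 Z=0
after  3: x0=0x3e x1=0xb6 x2=0xb6 x3=0x92 x4=0x10  N=0 Z=0
after  4: x0=0x3e x1=0xb6 x2=0xac x3=0x92 x4=0x10  N=1 Z=0
after  5: x0=0x3e x1=0xb6 x2=0xac x3=0x82 x4=0x10  N=1 Z=0
after  6: x0=0xbe x1=0xb6 x2=0xac x3=0x82 x4=0x10  N=1 Z=0
-- IRQ taken; context saved, return-PC = 7 --

SAVED = 0xbe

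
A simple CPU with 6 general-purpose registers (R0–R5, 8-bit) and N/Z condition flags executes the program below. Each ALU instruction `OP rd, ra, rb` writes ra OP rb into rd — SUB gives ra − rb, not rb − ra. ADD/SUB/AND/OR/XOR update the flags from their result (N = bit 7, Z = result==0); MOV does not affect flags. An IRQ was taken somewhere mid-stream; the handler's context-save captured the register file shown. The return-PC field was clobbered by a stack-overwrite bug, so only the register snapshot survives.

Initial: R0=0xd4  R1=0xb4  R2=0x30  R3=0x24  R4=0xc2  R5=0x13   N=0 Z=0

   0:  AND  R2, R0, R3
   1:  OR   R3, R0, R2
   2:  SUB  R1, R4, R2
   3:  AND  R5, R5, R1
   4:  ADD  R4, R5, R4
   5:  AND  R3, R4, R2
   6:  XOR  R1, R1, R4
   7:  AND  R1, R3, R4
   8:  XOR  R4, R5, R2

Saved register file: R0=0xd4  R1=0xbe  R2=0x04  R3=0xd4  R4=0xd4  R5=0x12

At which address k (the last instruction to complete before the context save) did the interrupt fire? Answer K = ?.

after  0: R0=0xd4 R1=0xb4 R2=0x04 R3=0x24 R4=0xc2 R5=0x13  N=0 Z=0
after  1: R0=0xd4 R1=0xb4 R2=0x04 R3=0xd4 R4=0xc2 R5=0x13  N=1 Z=0
after  2: R0=0xd4 R1=0xbe R2=0x04 R3=0xd4 R4=0xc2 R5=0x13  N=1 Z=0
after  3: R0=0xd4 R1=0xbe R2=0x04 R3=0xd4 R4=0xc2 R5=0x12  N=0 Z=0
after  4: R0=0xd4 R1=0xbe R2=0x04 R3=0xd4 R4=0xd4 R5=0x12  N=1 Z=0
-- IRQ taken; context saved, return-PC = 5 --

K = 4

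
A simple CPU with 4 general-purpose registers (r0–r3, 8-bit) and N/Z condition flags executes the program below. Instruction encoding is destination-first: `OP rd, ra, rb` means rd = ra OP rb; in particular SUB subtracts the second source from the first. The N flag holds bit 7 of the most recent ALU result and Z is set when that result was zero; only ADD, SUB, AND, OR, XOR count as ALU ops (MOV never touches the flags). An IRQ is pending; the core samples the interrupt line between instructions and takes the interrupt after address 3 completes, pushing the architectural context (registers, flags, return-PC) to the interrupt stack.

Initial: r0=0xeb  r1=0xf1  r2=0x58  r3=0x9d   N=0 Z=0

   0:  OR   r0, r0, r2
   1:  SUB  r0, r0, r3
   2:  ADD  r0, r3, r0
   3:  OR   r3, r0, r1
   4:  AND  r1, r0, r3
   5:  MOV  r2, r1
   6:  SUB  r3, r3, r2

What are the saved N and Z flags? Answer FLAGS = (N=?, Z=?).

FLAGS = (N=1, Z=0)

after  0: r0=0xfb r1=0xf1 r2=0x58 r3=0x9d  N=1 Z=0
after  1: r0=0x5e r1=0xf1 r2=0x58 r3=0x9d  N=0 Z=0
after  2: r0=0xfb r1=0xf1 r2=0x58 r3=0x9d  N=1 Z=0
after  3: r0=0xfb r1=0xf1 r2=0x58 r3=0xfb  N=1 Z=0
-- IRQ taken; context saved, return-PC = 4 --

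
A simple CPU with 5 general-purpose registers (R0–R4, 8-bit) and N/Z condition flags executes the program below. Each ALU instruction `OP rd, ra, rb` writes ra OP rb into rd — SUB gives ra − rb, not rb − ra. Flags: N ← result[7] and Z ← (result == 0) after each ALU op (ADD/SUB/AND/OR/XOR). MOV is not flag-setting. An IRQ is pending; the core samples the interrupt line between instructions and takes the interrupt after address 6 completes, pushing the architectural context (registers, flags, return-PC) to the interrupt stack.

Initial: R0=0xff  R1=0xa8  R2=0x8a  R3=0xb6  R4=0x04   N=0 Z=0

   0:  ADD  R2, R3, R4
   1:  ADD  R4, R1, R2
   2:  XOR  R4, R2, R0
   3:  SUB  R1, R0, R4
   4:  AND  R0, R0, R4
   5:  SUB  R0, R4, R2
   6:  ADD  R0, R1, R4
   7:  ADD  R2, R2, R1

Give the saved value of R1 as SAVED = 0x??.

after  0: R0=0xff R1=0xa8 R2=0xba R3=0xb6 R4=0x04  N=1 Z=0
after  1: R0=0xff R1=0xa8 R2=0xba R3=0xb6 R4=0x62  N=0 Z=0
after  2: R0=0xff R1=0xa8 R2=0xba R3=0xb6 R4=0x45  N=0 Z=0
after  3: R0=0xff R1=0xba R2=0xba R3=0xb6 R4=0x45  N=1 Z=0
after  4: R0=0x45 R1=0xba R2=0xba R3=0xb6 R4=0x45  N=0 Z=0
after  5: R0=0x8b R1=0xba R2=0xba R3=0xb6 R4=0x45  N=1 Z=0
after  6: R0=0xff R1=0xba R2=0xba R3=0xb6 R4=0x45  N=1 Z=0
-- IRQ taken; context saved, return-PC = 7 --

SAVED = 0xba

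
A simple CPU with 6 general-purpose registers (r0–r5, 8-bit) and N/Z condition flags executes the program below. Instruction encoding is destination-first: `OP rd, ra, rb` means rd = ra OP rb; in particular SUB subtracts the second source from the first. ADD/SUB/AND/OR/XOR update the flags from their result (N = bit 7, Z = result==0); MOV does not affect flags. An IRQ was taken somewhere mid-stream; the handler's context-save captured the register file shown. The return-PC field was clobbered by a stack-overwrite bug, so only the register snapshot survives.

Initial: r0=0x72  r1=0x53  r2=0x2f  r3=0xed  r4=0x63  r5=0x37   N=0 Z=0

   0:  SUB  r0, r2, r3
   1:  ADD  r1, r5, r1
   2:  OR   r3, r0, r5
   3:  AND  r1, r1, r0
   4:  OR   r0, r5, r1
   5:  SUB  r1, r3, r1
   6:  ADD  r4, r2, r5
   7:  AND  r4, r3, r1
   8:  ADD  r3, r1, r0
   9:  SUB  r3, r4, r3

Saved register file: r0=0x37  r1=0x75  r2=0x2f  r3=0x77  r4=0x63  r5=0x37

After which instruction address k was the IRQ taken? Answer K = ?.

after  0: r0=0x42 r1=0x53 r2=0x2f r3=0xed r4=0x63 r5=0x37  N=0 Z=0
after  1: r0=0x42 r1=0x8a r2=0x2f r3=0xed r4=0x63 r5=0x37  N=1 Z=0
after  2: r0=0x42 r1=0x8a r2=0x2f r3=0x77 r4=0x63 r5=0x37  N=0 Z=0
after  3: r0=0x42 r1=0x02 r2=0x2f r3=0x77 r4=0x63 r5=0x37  N=0 Z=0
after  4: r0=0x37 r1=0x02 r2=0x2f r3=0x77 r4=0x63 r5=0x37  N=0 Z=0
after  5: r0=0x37 r1=0x75 r2=0x2f r3=0x77 r4=0x63 r5=0x37  N=0 Z=0
-- IRQ taken; context saved, return-PC = 6 --

K = 5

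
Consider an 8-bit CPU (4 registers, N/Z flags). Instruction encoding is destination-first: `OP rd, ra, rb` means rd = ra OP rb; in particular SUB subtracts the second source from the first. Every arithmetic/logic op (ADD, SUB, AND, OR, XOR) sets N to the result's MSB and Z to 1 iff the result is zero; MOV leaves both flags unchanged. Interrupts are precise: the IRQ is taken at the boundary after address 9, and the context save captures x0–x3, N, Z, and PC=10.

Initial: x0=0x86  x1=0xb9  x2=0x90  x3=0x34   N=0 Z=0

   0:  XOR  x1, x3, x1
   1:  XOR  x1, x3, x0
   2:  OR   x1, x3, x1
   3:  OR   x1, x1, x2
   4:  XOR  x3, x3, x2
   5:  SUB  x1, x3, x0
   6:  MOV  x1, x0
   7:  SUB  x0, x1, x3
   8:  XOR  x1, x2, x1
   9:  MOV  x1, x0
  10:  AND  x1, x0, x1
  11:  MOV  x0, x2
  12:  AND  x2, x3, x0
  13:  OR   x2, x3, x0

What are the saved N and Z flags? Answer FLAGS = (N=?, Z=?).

after  0: x0=0x86 x1=0x8d x2=0x90 x3=0x34  N=1 Z=0
after  1: x0=0x86 x1=0xb2 x2=0x90 x3=0x34  N=1 Z=0
after  2: x0=0x86 x1=0xb6 x2=0x90 x3=0x34  N=1 Z=0
after  3: x0=0x86 x1=0xb6 x2=0x90 x3=0x34  N=1 Z=0
after  4: x0=0x86 x1=0xb6 x2=0x90 x3=0xa4  N=1 Z=0
after  5: x0=0x86 x1=0x1e x2=0x90 x3=0xa4  N=0 Z=0
after  6: x0=0x86 x1=0x86 x2=0x90 x3=0xa4  N=0 Z=0
after  7: x0=0xe2 x1=0x86 x2=0x90 x3=0xa4  N=1 Z=0
after  8: x0=0xe2 x1=0x16 x2=0x90 x3=0xa4  N=0 Z=0
after  9: x0=0xe2 x1=0xe2 x2=0x90 x3=0xa4  N=0 Z=0
-- IRQ taken; context saved, return-PC = 10 --

FLAGS = (N=0, Z=0)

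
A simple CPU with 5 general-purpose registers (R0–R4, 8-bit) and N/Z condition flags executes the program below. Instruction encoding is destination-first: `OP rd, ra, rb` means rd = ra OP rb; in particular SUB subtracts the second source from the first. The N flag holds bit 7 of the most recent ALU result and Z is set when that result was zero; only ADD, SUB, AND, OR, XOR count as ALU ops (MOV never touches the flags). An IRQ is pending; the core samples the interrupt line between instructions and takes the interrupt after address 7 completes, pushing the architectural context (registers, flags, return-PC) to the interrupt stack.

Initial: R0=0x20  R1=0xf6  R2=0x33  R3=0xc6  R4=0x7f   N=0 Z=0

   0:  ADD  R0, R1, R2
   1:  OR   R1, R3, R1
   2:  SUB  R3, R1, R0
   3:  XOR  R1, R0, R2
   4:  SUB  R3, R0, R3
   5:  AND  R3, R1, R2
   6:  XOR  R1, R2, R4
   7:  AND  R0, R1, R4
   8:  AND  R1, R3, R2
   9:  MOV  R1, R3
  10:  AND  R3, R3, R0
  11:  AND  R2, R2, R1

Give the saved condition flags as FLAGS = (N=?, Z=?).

FLAGS = (N=0, Z=0)

after  0: R0=0x29 R1=0xf6 R2=0x33 R3=0xc6 R4=0x7f  N=0 Z=0
after  1: R0=0x29 R1=0xf6 R2=0x33 R3=0xc6 R4=0x7f  N=1 Z=0
after  2: R0=0x29 R1=0xf6 R2=0x33 R3=0xcd R4=0x7f  N=1 Z=0
after  3: R0=0x29 R1=0x1a R2=0x33 R3=0xcd R4=0x7f  N=0 Z=0
after  4: R0=0x29 R1=0x1a R2=0x33 R3=0x5c R4=0x7f  N=0 Z=0
after  5: R0=0x29 R1=0x1a R2=0x33 R3=0x12 R4=0x7f  N=0 Z=0
after  6: R0=0x29 R1=0x4c R2=0x33 R3=0x12 R4=0x7f  N=0 Z=0
after  7: R0=0x4c R1=0x4c R2=0x33 R3=0x12 R4=0x7f  N=0 Z=0
-- IRQ taken; context saved, return-PC = 8 --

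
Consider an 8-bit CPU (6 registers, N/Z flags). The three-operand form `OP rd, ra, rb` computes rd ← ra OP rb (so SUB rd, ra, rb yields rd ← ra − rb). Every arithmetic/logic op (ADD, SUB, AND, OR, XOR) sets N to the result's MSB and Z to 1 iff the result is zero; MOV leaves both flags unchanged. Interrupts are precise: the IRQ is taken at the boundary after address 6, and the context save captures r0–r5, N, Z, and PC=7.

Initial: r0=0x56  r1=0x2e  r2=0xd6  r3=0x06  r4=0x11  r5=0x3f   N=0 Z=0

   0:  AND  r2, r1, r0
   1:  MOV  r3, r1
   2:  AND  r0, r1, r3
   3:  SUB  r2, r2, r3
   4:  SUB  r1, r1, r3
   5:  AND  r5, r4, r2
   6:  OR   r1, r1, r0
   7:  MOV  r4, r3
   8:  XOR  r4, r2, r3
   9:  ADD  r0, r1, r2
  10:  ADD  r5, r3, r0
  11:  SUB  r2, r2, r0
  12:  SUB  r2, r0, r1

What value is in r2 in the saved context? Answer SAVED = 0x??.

SAVED = 0xd8

after  0: r0=0x56 r1=0x2e r2=0x06 r3=0x06 r4=0x11 r5=0x3f  N=0 Z=0
after  1: r0=0x56 r1=0x2e r2=0x06 r3=0x2e r4=0x11 r5=0x3f  N=0 Z=0
after  2: r0=0x2e r1=0x2e r2=0x06 r3=0x2e r4=0x11 r5=0x3f  N=0 Z=0
after  3: r0=0x2e r1=0x2e r2=0xd8 r3=0x2e r4=0x11 r5=0x3f  N=1 Z=0
after  4: r0=0x2e r1=0x00 r2=0xd8 r3=0x2e r4=0x11 r5=0x3f  N=0 Z=1
after  5: r0=0x2e r1=0x00 r2=0xd8 r3=0x2e r4=0x11 r5=0x10  N=0 Z=0
after  6: r0=0x2e r1=0x2e r2=0xd8 r3=0x2e r4=0x11 r5=0x10  N=0 Z=0
-- IRQ taken; context saved, return-PC = 7 --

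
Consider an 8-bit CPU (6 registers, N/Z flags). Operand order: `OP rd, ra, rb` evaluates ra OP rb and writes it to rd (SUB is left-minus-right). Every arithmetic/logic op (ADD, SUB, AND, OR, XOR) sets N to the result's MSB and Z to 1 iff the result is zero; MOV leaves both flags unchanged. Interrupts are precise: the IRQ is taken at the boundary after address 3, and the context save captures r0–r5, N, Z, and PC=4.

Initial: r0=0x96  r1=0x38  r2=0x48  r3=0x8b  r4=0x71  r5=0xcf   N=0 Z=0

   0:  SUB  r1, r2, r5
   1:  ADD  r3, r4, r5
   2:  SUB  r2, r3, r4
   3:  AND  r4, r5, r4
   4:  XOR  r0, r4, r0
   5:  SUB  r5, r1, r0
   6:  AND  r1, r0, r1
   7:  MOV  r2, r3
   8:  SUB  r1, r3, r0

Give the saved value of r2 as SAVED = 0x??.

after  0: r0=0x96 r1=0x79 r2=0x48 r3=0x8b r4=0x71 r5=0xcf  N=0 Z=0
after  1: r0=0x96 r1=0x79 r2=0x48 r3=0x40 r4=0x71 r5=0xcf  N=0 Z=0
after  2: r0=0x96 r1=0x79 r2=0xcf r3=0x40 r4=0x71 r5=0xcf  N=1 Z=0
after  3: r0=0x96 r1=0x79 r2=0xcf r3=0x40 r4=0x41 r5=0xcf  N=0 Z=0
-- IRQ taken; context saved, return-PC = 4 --

SAVED = 0xcf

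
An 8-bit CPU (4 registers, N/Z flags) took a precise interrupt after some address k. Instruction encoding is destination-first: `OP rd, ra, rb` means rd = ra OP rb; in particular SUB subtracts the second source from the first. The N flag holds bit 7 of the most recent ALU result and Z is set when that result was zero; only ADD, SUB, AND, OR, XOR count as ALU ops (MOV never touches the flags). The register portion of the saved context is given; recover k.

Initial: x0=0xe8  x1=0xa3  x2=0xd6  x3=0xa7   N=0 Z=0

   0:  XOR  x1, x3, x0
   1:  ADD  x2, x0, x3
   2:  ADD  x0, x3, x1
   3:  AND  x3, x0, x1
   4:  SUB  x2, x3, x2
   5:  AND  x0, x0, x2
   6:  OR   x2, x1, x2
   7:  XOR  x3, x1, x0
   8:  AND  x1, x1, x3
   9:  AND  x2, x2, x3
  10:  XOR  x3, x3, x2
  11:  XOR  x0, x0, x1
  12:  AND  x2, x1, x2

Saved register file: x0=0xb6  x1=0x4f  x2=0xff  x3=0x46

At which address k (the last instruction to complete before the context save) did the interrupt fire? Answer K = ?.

K = 6

after  0: x0=0xe8 x1=0x4f x2=0xd6 x3=0xa7  N=0 Z=0
after  1: x0=0xe8 x1=0x4f x2=0x8f x3=0xa7  N=1 Z=0
after  2: x0=0xf6 x1=0x4f x2=0x8f x3=0xa7  N=1 Z=0
after  3: x0=0xf6 x1=0x4f x2=0x8f x3=0x46  N=0 Z=0
after  4: x0=0xf6 x1=0x4f x2=0xb7 x3=0x46  N=1 Z=0
after  5: x0=0xb6 x1=0x4f x2=0xb7 x3=0x46  N=1 Z=0
after  6: x0=0xb6 x1=0x4f x2=0xff x3=0x46  N=1 Z=0
-- IRQ taken; context saved, return-PC = 7 --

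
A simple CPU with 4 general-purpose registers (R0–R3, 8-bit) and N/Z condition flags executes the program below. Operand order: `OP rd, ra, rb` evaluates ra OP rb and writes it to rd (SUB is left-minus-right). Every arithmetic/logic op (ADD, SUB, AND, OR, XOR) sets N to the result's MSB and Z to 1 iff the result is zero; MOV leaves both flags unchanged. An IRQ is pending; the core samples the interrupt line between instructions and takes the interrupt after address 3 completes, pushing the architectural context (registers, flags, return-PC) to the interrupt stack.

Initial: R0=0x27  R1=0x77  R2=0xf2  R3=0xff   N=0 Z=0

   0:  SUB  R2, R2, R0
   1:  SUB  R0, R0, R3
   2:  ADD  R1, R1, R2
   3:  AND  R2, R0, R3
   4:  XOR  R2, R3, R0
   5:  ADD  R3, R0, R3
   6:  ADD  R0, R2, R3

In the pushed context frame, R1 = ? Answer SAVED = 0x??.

after  0: R0=0x27 R1=0x77 R2=0xcb R3=0xff  N=1 Z=0
after  1: R0=0x28 R1=0x77 R2=0xcb R3=0xff  N=0 Z=0
after  2: R0=0x28 R1=0x42 R2=0xcb R3=0xff  N=0 Z=0
after  3: R0=0x28 R1=0x42 R2=0x28 R3=0xff  N=0 Z=0
-- IRQ taken; context saved, return-PC = 4 --

SAVED = 0x42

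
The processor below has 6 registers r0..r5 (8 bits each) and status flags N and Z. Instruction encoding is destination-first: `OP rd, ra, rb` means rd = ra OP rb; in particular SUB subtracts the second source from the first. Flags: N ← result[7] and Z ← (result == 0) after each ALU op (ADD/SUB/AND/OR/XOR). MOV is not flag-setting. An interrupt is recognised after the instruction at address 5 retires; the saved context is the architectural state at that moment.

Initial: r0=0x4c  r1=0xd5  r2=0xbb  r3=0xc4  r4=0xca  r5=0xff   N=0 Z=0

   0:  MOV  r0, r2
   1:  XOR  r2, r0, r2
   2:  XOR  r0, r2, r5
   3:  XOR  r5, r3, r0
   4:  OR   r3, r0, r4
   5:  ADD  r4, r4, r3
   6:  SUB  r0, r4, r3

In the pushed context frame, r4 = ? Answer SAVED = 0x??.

SAVED = 0xc9

after  0: r0=0xbb r1=0xd5 r2=0xbb r3=0xc4 r4=0xca r5=0xff  N=0 Z=0
after  1: r0=0xbb r1=0xd5 r2=0x00 r3=0xc4 r4=0xca r5=0xff  N=0 Z=1
after  2: r0=0xff r1=0xd5 r2=0x00 r3=0xc4 r4=0xca r5=0xff  N=1 Z=0
after  3: r0=0xff r1=0xd5 r2=0x00 r3=0xc4 r4=0xca r5=0x3b  N=0 Z=0
after  4: r0=0xff r1=0xd5 r2=0x00 r3=0xff r4=0xca r5=0x3b  N=1 Z=0
after  5: r0=0xff r1=0xd5 r2=0x00 r3=0xff r4=0xc9 r5=0x3b  N=1 Z=0
-- IRQ taken; context saved, return-PC = 6 --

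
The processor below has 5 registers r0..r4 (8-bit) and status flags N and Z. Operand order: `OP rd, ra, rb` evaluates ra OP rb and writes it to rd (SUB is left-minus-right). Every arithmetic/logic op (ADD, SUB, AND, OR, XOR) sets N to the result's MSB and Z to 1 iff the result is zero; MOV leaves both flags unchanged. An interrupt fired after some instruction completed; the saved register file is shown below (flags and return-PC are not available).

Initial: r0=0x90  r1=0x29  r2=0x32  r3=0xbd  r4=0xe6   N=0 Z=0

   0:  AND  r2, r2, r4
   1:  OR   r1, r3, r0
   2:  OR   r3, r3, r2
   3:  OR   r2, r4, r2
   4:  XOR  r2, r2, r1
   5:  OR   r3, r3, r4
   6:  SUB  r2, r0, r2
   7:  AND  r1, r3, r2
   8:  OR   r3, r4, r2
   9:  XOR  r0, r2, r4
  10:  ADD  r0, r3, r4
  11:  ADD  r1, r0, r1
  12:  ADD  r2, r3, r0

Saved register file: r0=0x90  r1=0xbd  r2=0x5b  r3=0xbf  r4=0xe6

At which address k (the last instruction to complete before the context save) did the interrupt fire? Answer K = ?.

after  0: r0=0x90 r1=0x29 r2=0x22 r3=0xbd r4=0xe6  N=0 Z=0
after  1: r0=0x90 r1=0xbd r2=0x22 r3=0xbd r4=0xe6  N=1 Z=0
after  2: r0=0x90 r1=0xbd r2=0x22 r3=0xbf r4=0xe6  N=1 Z=0
after  3: r0=0x90 r1=0xbd r2=0xe6 r3=0xbf r4=0xe6  N=1 Z=0
after  4: r0=0x90 r1=0xbd r2=0x5b r3=0xbf r4=0xe6  N=0 Z=0
-- IRQ taken; context saved, return-PC = 5 --

K = 4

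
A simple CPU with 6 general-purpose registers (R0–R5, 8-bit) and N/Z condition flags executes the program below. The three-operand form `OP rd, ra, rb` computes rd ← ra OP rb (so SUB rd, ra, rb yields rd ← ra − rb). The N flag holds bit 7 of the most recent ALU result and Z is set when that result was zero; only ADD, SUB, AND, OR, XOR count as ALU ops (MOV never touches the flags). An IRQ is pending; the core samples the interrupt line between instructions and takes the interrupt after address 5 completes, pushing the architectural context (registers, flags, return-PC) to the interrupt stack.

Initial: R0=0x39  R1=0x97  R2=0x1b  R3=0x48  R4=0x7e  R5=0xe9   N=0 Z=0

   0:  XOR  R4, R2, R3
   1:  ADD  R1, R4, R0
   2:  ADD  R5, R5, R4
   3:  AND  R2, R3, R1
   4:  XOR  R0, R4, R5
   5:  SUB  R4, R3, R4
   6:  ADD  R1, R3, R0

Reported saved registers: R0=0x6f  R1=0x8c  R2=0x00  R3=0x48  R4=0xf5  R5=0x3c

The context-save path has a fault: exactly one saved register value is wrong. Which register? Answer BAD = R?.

BAD = R2

after  0: R0=0x39 R1=0x97 R2=0x1b R3=0x48 R4=0x53 R5=0xe9  N=0 Z=0
after  1: R0=0x39 R1=0x8c R2=0x1b R3=0x48 R4=0x53 R5=0xe9  N=1 Z=0
after  2: R0=0x39 R1=0x8c R2=0x1b R3=0x48 R4=0x53 R5=0x3c  N=0 Z=0
after  3: R0=0x39 R1=0x8c R2=0x08 R3=0x48 R4=0x53 R5=0x3c  N=0 Z=0
after  4: R0=0x6f R1=0x8c R2=0x08 R3=0x48 R4=0x53 R5=0x3c  N=0 Z=0
after  5: R0=0x6f R1=0x8c R2=0x08 R3=0x48 R4=0xf5 R5=0x3c  N=1 Z=0
-- IRQ taken; context saved, return-PC = 6 --
mismatch: R2: reported 0x00 vs actual 0x08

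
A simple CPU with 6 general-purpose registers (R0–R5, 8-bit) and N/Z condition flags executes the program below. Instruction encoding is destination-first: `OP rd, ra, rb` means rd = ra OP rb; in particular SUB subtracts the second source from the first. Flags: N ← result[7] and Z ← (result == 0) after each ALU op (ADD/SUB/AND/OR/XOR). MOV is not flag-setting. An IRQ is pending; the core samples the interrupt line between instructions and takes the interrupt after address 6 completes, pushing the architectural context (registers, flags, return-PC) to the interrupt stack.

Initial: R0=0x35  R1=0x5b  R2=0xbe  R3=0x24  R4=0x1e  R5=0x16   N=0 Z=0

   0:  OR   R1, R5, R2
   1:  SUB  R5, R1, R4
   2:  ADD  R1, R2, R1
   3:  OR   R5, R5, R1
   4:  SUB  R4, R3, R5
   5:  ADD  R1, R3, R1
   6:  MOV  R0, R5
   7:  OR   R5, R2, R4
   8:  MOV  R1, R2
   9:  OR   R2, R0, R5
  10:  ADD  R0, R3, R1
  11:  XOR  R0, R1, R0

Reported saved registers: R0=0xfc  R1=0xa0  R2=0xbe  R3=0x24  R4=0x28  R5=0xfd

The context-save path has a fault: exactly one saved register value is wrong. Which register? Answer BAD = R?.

BAD = R5

after  0: R0=0x35 R1=0xbe R2=0xbe R3=0x24 R4=0x1e R5=0x16  N=1 Z=0
after  1: R0=0x35 R1=0xbe R2=0xbe R3=0x24 R4=0x1e R5=0xa0  N=1 Z=0
after  2: R0=0x35 R1=0x7c R2=0xbe R3=0x24 R4=0x1e R5=0xa0  N=0 Z=0
after  3: R0=0x35 R1=0x7c R2=0xbe R3=0x24 R4=0x1e R5=0xfc  N=1 Z=0
after  4: R0=0x35 R1=0x7c R2=0xbe R3=0x24 R4=0x28 R5=0xfc  N=0 Z=0
after  5: R0=0x35 R1=0xa0 R2=0xbe R3=0x24 R4=0x28 R5=0xfc  N=1 Z=0
after  6: R0=0xfc R1=0xa0 R2=0xbe R3=0x24 R4=0x28 R5=0xfc  N=1 Z=0
-- IRQ taken; context saved, return-PC = 7 --
mismatch: R5: reported 0xfd vs actual 0xfc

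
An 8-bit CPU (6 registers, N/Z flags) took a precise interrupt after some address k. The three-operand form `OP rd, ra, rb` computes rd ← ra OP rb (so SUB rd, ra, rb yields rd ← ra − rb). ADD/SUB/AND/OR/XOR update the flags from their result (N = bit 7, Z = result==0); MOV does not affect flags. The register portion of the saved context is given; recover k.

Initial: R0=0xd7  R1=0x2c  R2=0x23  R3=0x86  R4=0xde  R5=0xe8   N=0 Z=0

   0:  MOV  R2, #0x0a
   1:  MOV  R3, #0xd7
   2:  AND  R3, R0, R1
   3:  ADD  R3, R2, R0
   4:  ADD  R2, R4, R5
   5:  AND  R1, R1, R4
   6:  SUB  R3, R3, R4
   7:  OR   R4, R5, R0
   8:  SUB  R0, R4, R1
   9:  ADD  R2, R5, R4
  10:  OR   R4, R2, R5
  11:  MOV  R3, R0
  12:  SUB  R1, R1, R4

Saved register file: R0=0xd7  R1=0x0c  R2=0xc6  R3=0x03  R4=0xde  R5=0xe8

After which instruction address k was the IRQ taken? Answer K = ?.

K = 6

after  0: R0=0xd7 R1=0x2c R2=0x0a R3=0x86 R4=0xde R5=0xe8  N=0 Z=0
after  1: R0=0xd7 R1=0x2c R2=0x0a R3=0xd7 R4=0xde R5=0xe8  N=0 Z=0
after  2: R0=0xd7 R1=0x2c R2=0x0a R3=0x04 R4=0xde R5=0xe8  N=0 Z=0
after  3: R0=0xd7 R1=0x2c R2=0x0a R3=0xe1 R4=0xde R5=0xe8  N=1 Z=0
after  4: R0=0xd7 R1=0x2c R2=0xc6 R3=0xe1 R4=0xde R5=0xe8  N=1 Z=0
after  5: R0=0xd7 R1=0x0c R2=0xc6 R3=0xe1 R4=0xde R5=0xe8  N=0 Z=0
after  6: R0=0xd7 R1=0x0c R2=0xc6 R3=0x03 R4=0xde R5=0xe8  N=0 Z=0
-- IRQ taken; context saved, return-PC = 7 --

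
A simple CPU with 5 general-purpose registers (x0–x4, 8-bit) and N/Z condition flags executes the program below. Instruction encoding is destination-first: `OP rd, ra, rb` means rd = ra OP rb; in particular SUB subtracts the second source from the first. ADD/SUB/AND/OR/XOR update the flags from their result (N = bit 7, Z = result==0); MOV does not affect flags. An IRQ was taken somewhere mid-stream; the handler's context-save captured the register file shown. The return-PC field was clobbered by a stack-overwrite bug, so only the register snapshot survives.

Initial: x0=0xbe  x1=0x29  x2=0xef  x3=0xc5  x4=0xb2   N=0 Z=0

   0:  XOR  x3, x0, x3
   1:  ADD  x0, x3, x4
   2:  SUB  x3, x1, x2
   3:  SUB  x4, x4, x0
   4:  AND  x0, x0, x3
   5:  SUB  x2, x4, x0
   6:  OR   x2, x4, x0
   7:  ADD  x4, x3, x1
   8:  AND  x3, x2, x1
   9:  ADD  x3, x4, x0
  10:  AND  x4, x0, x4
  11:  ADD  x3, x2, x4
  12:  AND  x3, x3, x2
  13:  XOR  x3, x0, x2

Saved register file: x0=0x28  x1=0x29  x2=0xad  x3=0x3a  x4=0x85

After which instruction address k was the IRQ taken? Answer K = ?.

after  0: x0=0xbe x1=0x29 x2=0xef x3=0x7b x4=0xb2  N=0 Z=0
after  1: x0=0x2d x1=0x29 x2=0xef x3=0x7b x4=0xb2  N=0 Z=0
after  2: x0=0x2d x1=0x29 x2=0xef x3=0x3a x4=0xb2  N=0 Z=0
after  3: x0=0x2d x1=0x29 x2=0xef x3=0x3a x4=0x85  N=1 Z=0
after  4: x0=0x28 x1=0x29 x2=0xef x3=0x3a x4=0x85  N=0 Z=0
after  5: x0=0x28 x1=0x29 x2=0x5d x3=0x3a x4=0x85  N=0 Z=0
after  6: x0=0x28 x1=0x29 x2=0xad x3=0x3a x4=0x85  N=1 Z=0
-- IRQ taken; context saved, return-PC = 7 --

K = 6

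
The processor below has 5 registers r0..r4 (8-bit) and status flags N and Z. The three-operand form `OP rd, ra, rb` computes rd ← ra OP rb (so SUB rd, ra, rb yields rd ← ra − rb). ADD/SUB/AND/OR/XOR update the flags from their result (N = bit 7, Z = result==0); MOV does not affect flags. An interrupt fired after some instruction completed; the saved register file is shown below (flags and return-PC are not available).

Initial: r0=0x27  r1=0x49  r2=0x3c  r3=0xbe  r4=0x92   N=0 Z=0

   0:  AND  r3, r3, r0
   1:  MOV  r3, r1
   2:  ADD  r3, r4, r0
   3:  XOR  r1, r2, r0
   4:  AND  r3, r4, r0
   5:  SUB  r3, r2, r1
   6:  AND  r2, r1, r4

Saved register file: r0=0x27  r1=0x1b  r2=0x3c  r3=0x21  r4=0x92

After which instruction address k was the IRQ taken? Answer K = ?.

K = 5

after  0: r0=0x27 r1=0x49 r2=0x3c r3=0x26 r4=0x92  N=0 Z=0
after  1: r0=0x27 r1=0x49 r2=0x3c r3=0x49 r4=0x92  N=0 Z=0
after  2: r0=0x27 r1=0x49 r2=0x3c r3=0xb9 r4=0x92  N=1 Z=0
after  3: r0=0x27 r1=0x1b r2=0x3c r3=0xb9 r4=0x92  N=0 Z=0
after  4: r0=0x27 r1=0x1b r2=0x3c r3=0x02 r4=0x92  N=0 Z=0
after  5: r0=0x27 r1=0x1b r2=0x3c r3=0x21 r4=0x92  N=0 Z=0
-- IRQ taken; context saved, return-PC = 6 --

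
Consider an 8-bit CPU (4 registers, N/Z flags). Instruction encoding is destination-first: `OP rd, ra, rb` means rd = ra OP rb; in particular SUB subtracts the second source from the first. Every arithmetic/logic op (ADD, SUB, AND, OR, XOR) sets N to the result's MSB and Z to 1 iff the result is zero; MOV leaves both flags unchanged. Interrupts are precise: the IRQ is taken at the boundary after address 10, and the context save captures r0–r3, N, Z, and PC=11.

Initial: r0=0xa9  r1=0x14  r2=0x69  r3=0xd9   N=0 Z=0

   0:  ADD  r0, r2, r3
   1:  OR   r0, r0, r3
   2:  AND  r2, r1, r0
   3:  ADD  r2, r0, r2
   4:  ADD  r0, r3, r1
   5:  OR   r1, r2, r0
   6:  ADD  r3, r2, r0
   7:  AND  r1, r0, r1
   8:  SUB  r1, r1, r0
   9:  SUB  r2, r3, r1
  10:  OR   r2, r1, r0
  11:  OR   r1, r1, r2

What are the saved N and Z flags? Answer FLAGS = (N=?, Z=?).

FLAGS = (N=1, Z=0)

after  0: r0=0x42 r1=0x14 r2=0x69 r3=0xd9  N=0 Z=0
after  1: r0=0xdb r1=0x14 r2=0x69 r3=0xd9  N=1 Z=0
after  2: r0=0xdb r1=0x14 r2=0x10 r3=0xd9  N=0 Z=0
after  3: r0=0xdb r1=0x14 r2=0xeb r3=0xd9  N=1 Z=0
after  4: r0=0xed r1=0x14 r2=0xeb r3=0xd9  N=1 Z=0
after  5: r0=0xed r1=0xef r2=0xeb r3=0xd9  N=1 Z=0
after  6: r0=0xed r1=0xef r2=0xeb r3=0xd8  N=1 Z=0
after  7: r0=0xed r1=0xed r2=0xeb r3=0xd8  N=1 Z=0
after  8: r0=0xed r1=0x00 r2=0xeb r3=0xd8  N=0 Z=1
after  9: r0=0xed r1=0x00 r2=0xd8 r3=0xd8  N=1 Z=0
after 10: r0=0xed r1=0x00 r2=0xed r3=0xd8  N=1 Z=0
-- IRQ taken; context saved, return-PC = 11 --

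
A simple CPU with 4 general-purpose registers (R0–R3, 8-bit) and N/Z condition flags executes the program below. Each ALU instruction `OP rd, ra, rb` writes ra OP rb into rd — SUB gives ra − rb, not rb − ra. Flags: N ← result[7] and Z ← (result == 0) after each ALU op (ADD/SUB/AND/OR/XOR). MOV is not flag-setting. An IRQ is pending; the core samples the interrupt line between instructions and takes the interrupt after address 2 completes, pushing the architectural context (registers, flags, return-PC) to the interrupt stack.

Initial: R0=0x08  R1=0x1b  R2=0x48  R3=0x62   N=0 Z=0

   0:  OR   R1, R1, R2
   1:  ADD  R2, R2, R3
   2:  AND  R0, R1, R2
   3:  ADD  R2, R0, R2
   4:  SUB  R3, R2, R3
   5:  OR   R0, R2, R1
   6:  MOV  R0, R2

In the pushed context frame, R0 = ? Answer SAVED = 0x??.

after  0: R0=0x08 R1=0x5b R2=0x48 R3=0x62  N=0 Z=0
after  1: R0=0x08 R1=0x5b R2=0xaa R3=0x62  N=1 Z=0
after  2: R0=0x0a R1=0x5b R2=0xaa R3=0x62  N=0 Z=0
-- IRQ taken; context saved, return-PC = 3 --

SAVED = 0x0a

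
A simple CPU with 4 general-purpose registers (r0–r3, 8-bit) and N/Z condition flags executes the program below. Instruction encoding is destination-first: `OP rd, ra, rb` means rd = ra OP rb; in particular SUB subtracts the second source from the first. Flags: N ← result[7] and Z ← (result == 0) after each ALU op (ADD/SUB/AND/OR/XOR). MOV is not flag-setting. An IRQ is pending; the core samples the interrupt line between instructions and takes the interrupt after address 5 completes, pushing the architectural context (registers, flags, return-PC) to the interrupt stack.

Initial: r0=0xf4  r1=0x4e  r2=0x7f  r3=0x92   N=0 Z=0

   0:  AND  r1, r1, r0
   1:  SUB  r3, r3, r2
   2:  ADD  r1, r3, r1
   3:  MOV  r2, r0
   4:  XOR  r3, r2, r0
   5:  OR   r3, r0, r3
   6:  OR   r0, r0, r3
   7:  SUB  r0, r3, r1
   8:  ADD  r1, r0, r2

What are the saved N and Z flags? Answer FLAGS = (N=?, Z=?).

FLAGS = (N=1, Z=0)

after  0: r0=0xf4 r1=0x44 r2=0x7f r3=0x92  N=0 Z=0
after  1: r0=0xf4 r1=0x44 r2=0x7f r3=0x13  N=0 Z=0
after  2: r0=0xf4 r1=0x57 r2=0x7f r3=0x13  N=0 Z=0
after  3: r0=0xf4 r1=0x57 r2=0xf4 r3=0x13  N=0 Z=0
after  4: r0=0xf4 r1=0x57 r2=0xf4 r3=0x00  N=0 Z=1
after  5: r0=0xf4 r1=0x57 r2=0xf4 r3=0xf4  N=1 Z=0
-- IRQ taken; context saved, return-PC = 6 --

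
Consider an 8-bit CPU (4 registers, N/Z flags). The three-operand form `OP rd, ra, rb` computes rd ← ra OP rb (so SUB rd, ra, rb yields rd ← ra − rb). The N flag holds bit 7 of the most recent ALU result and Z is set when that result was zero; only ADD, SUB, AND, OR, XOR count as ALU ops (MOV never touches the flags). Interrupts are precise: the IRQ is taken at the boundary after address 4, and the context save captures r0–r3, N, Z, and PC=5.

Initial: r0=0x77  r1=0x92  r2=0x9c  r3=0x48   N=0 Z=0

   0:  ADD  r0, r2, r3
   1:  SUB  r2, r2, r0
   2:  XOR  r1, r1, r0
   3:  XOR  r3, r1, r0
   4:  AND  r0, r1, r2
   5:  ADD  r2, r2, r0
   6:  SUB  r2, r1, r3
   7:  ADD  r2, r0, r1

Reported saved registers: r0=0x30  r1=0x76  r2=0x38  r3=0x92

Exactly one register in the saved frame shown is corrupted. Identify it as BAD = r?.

BAD = r2

after  0: r0=0xe4 r1=0x92 r2=0x9c r3=0x48  N=1 Z=0
after  1: r0=0xe4 r1=0x92 r2=0xb8 r3=0x48  N=1 Z=0
after  2: r0=0xe4 r1=0x76 r2=0xb8 r3=0x48  N=0 Z=0
after  3: r0=0xe4 r1=0x76 r2=0xb8 r3=0x92  N=1 Z=0
after  4: r0=0x30 r1=0x76 r2=0xb8 r3=0x92  N=0 Z=0
-- IRQ taken; context saved, return-PC = 5 --
mismatch: r2: reported 0x38 vs actual 0xb8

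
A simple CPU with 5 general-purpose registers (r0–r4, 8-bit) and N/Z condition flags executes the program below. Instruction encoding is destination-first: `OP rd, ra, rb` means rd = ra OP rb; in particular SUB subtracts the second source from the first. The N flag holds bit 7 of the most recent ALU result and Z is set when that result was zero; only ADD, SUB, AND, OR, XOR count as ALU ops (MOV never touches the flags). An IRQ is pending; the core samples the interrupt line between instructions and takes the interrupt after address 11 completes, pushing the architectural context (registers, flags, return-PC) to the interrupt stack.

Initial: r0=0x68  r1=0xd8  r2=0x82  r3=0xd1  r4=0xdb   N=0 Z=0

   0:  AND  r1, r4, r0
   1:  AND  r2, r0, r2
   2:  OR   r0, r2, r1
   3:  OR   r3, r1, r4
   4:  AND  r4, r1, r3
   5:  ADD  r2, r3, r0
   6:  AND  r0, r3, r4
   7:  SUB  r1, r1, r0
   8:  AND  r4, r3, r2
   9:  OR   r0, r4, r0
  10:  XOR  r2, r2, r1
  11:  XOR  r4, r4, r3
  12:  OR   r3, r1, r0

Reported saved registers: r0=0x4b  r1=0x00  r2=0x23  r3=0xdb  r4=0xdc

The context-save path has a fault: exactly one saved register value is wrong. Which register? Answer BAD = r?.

BAD = r4

after  0: r0=0x68 r1=0x48 r2=0x82 r3=0xd1 r4=0xdb  N=0 Z=0
after  1: r0=0x68 r1=0x48 r2=0x00 r3=0xd1 r4=0xdb  N=0 Z=1
after  2: r0=0x48 r1=0x48 r2=0x00 r3=0xd1 r4=0xdb  N=0 Z=0
after  3: r0=0x48 r1=0x48 r2=0x00 r3=0xdb r4=0xdb  N=1 Z=0
after  4: r0=0x48 r1=0x48 r2=0x00 r3=0xdb r4=0x48  N=0 Z=0
after  5: r0=0x48 r1=0x48 r2=0x23 r3=0xdb r4=0x48  N=0 Z=0
after  6: r0=0x48 r1=0x48 r2=0x23 r3=0xdb r4=0x48  N=0 Z=0
after  7: r0=0x48 r1=0x00 r2=0x23 r3=0xdb r4=0x48  N=0 Z=1
after  8: r0=0x48 r1=0x00 r2=0x23 r3=0xdb r4=0x03  N=0 Z=0
after  9: r0=0x4b r1=0x00 r2=0x23 r3=0xdb r4=0x03  N=0 Z=0
after 10: r0=0x4b r1=0x00 r2=0x23 r3=0xdb r4=0x03  N=0 Z=0
after 11: r0=0x4b r1=0x00 r2=0x23 r3=0xdb r4=0xd8  N=1 Z=0
-- IRQ taken; context saved, return-PC = 12 --
mismatch: r4: reported 0xdc vs actual 0xd8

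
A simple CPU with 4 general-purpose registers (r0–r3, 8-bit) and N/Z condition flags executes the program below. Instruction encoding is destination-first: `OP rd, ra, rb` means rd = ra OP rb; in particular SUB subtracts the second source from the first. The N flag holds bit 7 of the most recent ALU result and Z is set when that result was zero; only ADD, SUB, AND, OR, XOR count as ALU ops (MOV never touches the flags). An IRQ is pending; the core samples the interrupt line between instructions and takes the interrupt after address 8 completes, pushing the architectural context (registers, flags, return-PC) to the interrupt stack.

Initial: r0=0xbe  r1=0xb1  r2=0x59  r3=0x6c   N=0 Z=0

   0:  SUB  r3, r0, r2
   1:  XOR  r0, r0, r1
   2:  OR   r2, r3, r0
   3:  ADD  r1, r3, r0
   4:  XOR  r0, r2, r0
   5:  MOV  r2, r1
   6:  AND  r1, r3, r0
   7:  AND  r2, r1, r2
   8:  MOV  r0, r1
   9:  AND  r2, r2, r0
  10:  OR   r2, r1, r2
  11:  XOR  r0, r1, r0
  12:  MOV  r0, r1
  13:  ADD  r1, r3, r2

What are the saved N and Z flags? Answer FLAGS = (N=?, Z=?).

after  0: r0=0xbe r1=0xb1 r2=0x59 r3=0x65  N=0 Z=0
after  1: r0=0x0f r1=0xb1 r2=0x59 r3=0x65  N=0 Z=0
after  2: r0=0x0f r1=0xb1 r2=0x6f r3=0x65  N=0 Z=0
after  3: r0=0x0f r1=0x74 r2=0x6f r3=0x65  N=0 Z=0
after  4: r0=0x60 r1=0x74 r2=0x6f r3=0x65  N=0 Z=0
after  5: r0=0x60 r1=0x74 r2=0x74 r3=0x65  N=0 Z=0
after  6: r0=0x60 r1=0x60 r2=0x74 r3=0x65  N=0 Z=0
after  7: r0=0x60 r1=0x60 r2=0x60 r3=0x65  N=0 Z=0
after  8: r0=0x60 r1=0x60 r2=0x60 r3=0x65  N=0 Z=0
-- IRQ taken; context saved, return-PC = 9 --

FLAGS = (N=0, Z=0)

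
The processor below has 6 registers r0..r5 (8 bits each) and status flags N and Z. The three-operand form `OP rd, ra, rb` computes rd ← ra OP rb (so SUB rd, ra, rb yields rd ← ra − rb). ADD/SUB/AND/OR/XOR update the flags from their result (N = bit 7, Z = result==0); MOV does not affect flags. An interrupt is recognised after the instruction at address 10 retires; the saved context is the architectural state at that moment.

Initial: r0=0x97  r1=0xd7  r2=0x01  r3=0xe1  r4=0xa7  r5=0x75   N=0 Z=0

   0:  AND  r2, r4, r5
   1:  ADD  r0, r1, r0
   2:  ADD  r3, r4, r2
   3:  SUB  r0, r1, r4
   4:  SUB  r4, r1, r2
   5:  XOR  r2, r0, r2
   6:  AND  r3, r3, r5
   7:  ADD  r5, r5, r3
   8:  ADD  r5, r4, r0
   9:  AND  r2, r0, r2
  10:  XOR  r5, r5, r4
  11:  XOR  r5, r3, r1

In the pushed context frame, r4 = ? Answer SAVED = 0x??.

SAVED = 0xb2

after  0: r0=0x97 r1=0xd7 r2=0x25 r3=0xe1 r4=0xa7 r5=0x75  N=0 Z=0
after  1: r0=0x6e r1=0xd7 r2=0x25 r3=0xe1 r4=0xa7 r5=0x75  N=0 Z=0
after  2: r0=0x6e r1=0xd7 r2=0x25 r3=0xcc r4=0xa7 r5=0x75  N=1 Z=0
after  3: r0=0x30 r1=0xd7 r2=0x25 r3=0xcc r4=0xa7 r5=0x75  N=0 Z=0
after  4: r0=0x30 r1=0xd7 r2=0x25 r3=0xcc r4=0xb2 r5=0x75  N=1 Z=0
after  5: r0=0x30 r1=0xd7 r2=0x15 r3=0xcc r4=0xb2 r5=0x75  N=0 Z=0
after  6: r0=0x30 r1=0xd7 r2=0x15 r3=0x44 r4=0xb2 r5=0x75  N=0 Z=0
after  7: r0=0x30 r1=0xd7 r2=0x15 r3=0x44 r4=0xb2 r5=0xb9  N=1 Z=0
after  8: r0=0x30 r1=0xd7 r2=0x15 r3=0x44 r4=0xb2 r5=0xe2  N=1 Z=0
after  9: r0=0x30 r1=0xd7 r2=0x10 r3=0x44 r4=0xb2 r5=0xe2  N=0 Z=0
after 10: r0=0x30 r1=0xd7 r2=0x10 r3=0x44 r4=0xb2 r5=0x50  N=0 Z=0
-- IRQ taken; context saved, return-PC = 11 --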